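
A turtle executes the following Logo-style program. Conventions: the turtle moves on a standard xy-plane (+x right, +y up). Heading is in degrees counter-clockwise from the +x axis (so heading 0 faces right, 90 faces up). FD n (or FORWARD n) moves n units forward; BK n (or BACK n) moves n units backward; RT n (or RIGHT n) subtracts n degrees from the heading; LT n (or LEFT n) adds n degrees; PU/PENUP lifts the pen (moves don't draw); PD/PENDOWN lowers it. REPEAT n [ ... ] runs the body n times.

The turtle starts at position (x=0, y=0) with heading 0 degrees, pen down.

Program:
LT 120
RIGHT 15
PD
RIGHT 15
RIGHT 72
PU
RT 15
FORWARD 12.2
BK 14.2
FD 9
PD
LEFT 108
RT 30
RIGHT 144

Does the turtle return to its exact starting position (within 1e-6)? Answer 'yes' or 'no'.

Executing turtle program step by step:
Start: pos=(0,0), heading=0, pen down
LT 120: heading 0 -> 120
RT 15: heading 120 -> 105
PD: pen down
RT 15: heading 105 -> 90
RT 72: heading 90 -> 18
PU: pen up
RT 15: heading 18 -> 3
FD 12.2: (0,0) -> (12.183,0.638) [heading=3, move]
BK 14.2: (12.183,0.638) -> (-1.997,-0.105) [heading=3, move]
FD 9: (-1.997,-0.105) -> (6.99,0.366) [heading=3, move]
PD: pen down
LT 108: heading 3 -> 111
RT 30: heading 111 -> 81
RT 144: heading 81 -> 297
Final: pos=(6.99,0.366), heading=297, 0 segment(s) drawn

Start position: (0, 0)
Final position: (6.99, 0.366)
Distance = 7; >= 1e-6 -> NOT closed

Answer: no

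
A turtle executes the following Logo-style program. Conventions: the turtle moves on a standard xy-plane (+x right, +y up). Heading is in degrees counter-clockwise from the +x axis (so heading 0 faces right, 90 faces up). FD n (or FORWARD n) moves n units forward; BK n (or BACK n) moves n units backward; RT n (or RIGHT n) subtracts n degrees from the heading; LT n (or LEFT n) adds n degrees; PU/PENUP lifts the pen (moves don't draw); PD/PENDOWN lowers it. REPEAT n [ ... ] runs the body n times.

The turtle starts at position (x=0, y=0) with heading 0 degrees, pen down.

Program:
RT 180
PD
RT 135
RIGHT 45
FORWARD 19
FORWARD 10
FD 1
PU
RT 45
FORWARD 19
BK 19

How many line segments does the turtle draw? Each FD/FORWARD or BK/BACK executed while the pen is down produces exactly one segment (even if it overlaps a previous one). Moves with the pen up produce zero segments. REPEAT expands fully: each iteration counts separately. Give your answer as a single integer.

Executing turtle program step by step:
Start: pos=(0,0), heading=0, pen down
RT 180: heading 0 -> 180
PD: pen down
RT 135: heading 180 -> 45
RT 45: heading 45 -> 0
FD 19: (0,0) -> (19,0) [heading=0, draw]
FD 10: (19,0) -> (29,0) [heading=0, draw]
FD 1: (29,0) -> (30,0) [heading=0, draw]
PU: pen up
RT 45: heading 0 -> 315
FD 19: (30,0) -> (43.435,-13.435) [heading=315, move]
BK 19: (43.435,-13.435) -> (30,0) [heading=315, move]
Final: pos=(30,0), heading=315, 3 segment(s) drawn
Segments drawn: 3

Answer: 3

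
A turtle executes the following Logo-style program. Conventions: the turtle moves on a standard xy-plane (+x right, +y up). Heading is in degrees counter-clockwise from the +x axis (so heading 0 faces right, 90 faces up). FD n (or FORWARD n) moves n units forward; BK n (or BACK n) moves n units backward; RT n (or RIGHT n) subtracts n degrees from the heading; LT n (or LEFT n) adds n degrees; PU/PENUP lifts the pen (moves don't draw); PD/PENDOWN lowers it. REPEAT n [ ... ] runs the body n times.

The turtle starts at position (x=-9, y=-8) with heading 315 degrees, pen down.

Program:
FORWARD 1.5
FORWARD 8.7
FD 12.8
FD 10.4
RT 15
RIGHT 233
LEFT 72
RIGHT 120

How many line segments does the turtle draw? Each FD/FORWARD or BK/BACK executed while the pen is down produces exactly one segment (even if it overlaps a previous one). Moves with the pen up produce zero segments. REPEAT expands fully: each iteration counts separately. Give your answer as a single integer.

Answer: 4

Derivation:
Executing turtle program step by step:
Start: pos=(-9,-8), heading=315, pen down
FD 1.5: (-9,-8) -> (-7.939,-9.061) [heading=315, draw]
FD 8.7: (-7.939,-9.061) -> (-1.788,-15.212) [heading=315, draw]
FD 12.8: (-1.788,-15.212) -> (7.263,-24.263) [heading=315, draw]
FD 10.4: (7.263,-24.263) -> (14.617,-31.617) [heading=315, draw]
RT 15: heading 315 -> 300
RT 233: heading 300 -> 67
LT 72: heading 67 -> 139
RT 120: heading 139 -> 19
Final: pos=(14.617,-31.617), heading=19, 4 segment(s) drawn
Segments drawn: 4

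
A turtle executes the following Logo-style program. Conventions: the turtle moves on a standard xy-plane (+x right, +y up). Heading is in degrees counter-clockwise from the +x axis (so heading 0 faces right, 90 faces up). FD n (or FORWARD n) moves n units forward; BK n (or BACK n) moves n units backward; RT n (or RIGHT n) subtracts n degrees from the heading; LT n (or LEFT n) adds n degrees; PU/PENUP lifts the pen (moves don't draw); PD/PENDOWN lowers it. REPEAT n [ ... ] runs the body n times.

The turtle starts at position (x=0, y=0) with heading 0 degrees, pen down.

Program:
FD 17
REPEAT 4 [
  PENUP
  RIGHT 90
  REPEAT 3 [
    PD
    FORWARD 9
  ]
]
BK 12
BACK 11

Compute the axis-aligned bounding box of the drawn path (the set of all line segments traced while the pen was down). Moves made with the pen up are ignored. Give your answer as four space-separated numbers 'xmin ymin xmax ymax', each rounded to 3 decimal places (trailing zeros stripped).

Answer: -10 -27 17 0

Derivation:
Executing turtle program step by step:
Start: pos=(0,0), heading=0, pen down
FD 17: (0,0) -> (17,0) [heading=0, draw]
REPEAT 4 [
  -- iteration 1/4 --
  PU: pen up
  RT 90: heading 0 -> 270
  REPEAT 3 [
    -- iteration 1/3 --
    PD: pen down
    FD 9: (17,0) -> (17,-9) [heading=270, draw]
    -- iteration 2/3 --
    PD: pen down
    FD 9: (17,-9) -> (17,-18) [heading=270, draw]
    -- iteration 3/3 --
    PD: pen down
    FD 9: (17,-18) -> (17,-27) [heading=270, draw]
  ]
  -- iteration 2/4 --
  PU: pen up
  RT 90: heading 270 -> 180
  REPEAT 3 [
    -- iteration 1/3 --
    PD: pen down
    FD 9: (17,-27) -> (8,-27) [heading=180, draw]
    -- iteration 2/3 --
    PD: pen down
    FD 9: (8,-27) -> (-1,-27) [heading=180, draw]
    -- iteration 3/3 --
    PD: pen down
    FD 9: (-1,-27) -> (-10,-27) [heading=180, draw]
  ]
  -- iteration 3/4 --
  PU: pen up
  RT 90: heading 180 -> 90
  REPEAT 3 [
    -- iteration 1/3 --
    PD: pen down
    FD 9: (-10,-27) -> (-10,-18) [heading=90, draw]
    -- iteration 2/3 --
    PD: pen down
    FD 9: (-10,-18) -> (-10,-9) [heading=90, draw]
    -- iteration 3/3 --
    PD: pen down
    FD 9: (-10,-9) -> (-10,0) [heading=90, draw]
  ]
  -- iteration 4/4 --
  PU: pen up
  RT 90: heading 90 -> 0
  REPEAT 3 [
    -- iteration 1/3 --
    PD: pen down
    FD 9: (-10,0) -> (-1,0) [heading=0, draw]
    -- iteration 2/3 --
    PD: pen down
    FD 9: (-1,0) -> (8,0) [heading=0, draw]
    -- iteration 3/3 --
    PD: pen down
    FD 9: (8,0) -> (17,0) [heading=0, draw]
  ]
]
BK 12: (17,0) -> (5,0) [heading=0, draw]
BK 11: (5,0) -> (-6,0) [heading=0, draw]
Final: pos=(-6,0), heading=0, 15 segment(s) drawn

Segment endpoints: x in {-10, -10, -10, -10, -6, -1, -1, 0, 5, 8, 8, 17, 17}, y in {-27, -18, -9, 0, 0, 0, 0, 0, 0}
xmin=-10, ymin=-27, xmax=17, ymax=0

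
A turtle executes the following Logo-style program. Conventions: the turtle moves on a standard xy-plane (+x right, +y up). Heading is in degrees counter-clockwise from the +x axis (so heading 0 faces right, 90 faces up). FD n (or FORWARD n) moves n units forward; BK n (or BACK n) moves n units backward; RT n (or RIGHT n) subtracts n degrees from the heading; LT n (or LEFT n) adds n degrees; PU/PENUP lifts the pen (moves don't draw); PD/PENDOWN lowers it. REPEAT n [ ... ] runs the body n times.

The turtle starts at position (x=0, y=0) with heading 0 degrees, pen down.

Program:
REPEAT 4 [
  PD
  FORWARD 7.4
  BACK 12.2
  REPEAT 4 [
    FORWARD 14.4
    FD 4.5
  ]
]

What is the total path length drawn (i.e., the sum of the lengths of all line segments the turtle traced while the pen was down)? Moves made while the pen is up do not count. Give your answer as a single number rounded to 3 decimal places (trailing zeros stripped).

Executing turtle program step by step:
Start: pos=(0,0), heading=0, pen down
REPEAT 4 [
  -- iteration 1/4 --
  PD: pen down
  FD 7.4: (0,0) -> (7.4,0) [heading=0, draw]
  BK 12.2: (7.4,0) -> (-4.8,0) [heading=0, draw]
  REPEAT 4 [
    -- iteration 1/4 --
    FD 14.4: (-4.8,0) -> (9.6,0) [heading=0, draw]
    FD 4.5: (9.6,0) -> (14.1,0) [heading=0, draw]
    -- iteration 2/4 --
    FD 14.4: (14.1,0) -> (28.5,0) [heading=0, draw]
    FD 4.5: (28.5,0) -> (33,0) [heading=0, draw]
    -- iteration 3/4 --
    FD 14.4: (33,0) -> (47.4,0) [heading=0, draw]
    FD 4.5: (47.4,0) -> (51.9,0) [heading=0, draw]
    -- iteration 4/4 --
    FD 14.4: (51.9,0) -> (66.3,0) [heading=0, draw]
    FD 4.5: (66.3,0) -> (70.8,0) [heading=0, draw]
  ]
  -- iteration 2/4 --
  PD: pen down
  FD 7.4: (70.8,0) -> (78.2,0) [heading=0, draw]
  BK 12.2: (78.2,0) -> (66,0) [heading=0, draw]
  REPEAT 4 [
    -- iteration 1/4 --
    FD 14.4: (66,0) -> (80.4,0) [heading=0, draw]
    FD 4.5: (80.4,0) -> (84.9,0) [heading=0, draw]
    -- iteration 2/4 --
    FD 14.4: (84.9,0) -> (99.3,0) [heading=0, draw]
    FD 4.5: (99.3,0) -> (103.8,0) [heading=0, draw]
    -- iteration 3/4 --
    FD 14.4: (103.8,0) -> (118.2,0) [heading=0, draw]
    FD 4.5: (118.2,0) -> (122.7,0) [heading=0, draw]
    -- iteration 4/4 --
    FD 14.4: (122.7,0) -> (137.1,0) [heading=0, draw]
    FD 4.5: (137.1,0) -> (141.6,0) [heading=0, draw]
  ]
  -- iteration 3/4 --
  PD: pen down
  FD 7.4: (141.6,0) -> (149,0) [heading=0, draw]
  BK 12.2: (149,0) -> (136.8,0) [heading=0, draw]
  REPEAT 4 [
    -- iteration 1/4 --
    FD 14.4: (136.8,0) -> (151.2,0) [heading=0, draw]
    FD 4.5: (151.2,0) -> (155.7,0) [heading=0, draw]
    -- iteration 2/4 --
    FD 14.4: (155.7,0) -> (170.1,0) [heading=0, draw]
    FD 4.5: (170.1,0) -> (174.6,0) [heading=0, draw]
    -- iteration 3/4 --
    FD 14.4: (174.6,0) -> (189,0) [heading=0, draw]
    FD 4.5: (189,0) -> (193.5,0) [heading=0, draw]
    -- iteration 4/4 --
    FD 14.4: (193.5,0) -> (207.9,0) [heading=0, draw]
    FD 4.5: (207.9,0) -> (212.4,0) [heading=0, draw]
  ]
  -- iteration 4/4 --
  PD: pen down
  FD 7.4: (212.4,0) -> (219.8,0) [heading=0, draw]
  BK 12.2: (219.8,0) -> (207.6,0) [heading=0, draw]
  REPEAT 4 [
    -- iteration 1/4 --
    FD 14.4: (207.6,0) -> (222,0) [heading=0, draw]
    FD 4.5: (222,0) -> (226.5,0) [heading=0, draw]
    -- iteration 2/4 --
    FD 14.4: (226.5,0) -> (240.9,0) [heading=0, draw]
    FD 4.5: (240.9,0) -> (245.4,0) [heading=0, draw]
    -- iteration 3/4 --
    FD 14.4: (245.4,0) -> (259.8,0) [heading=0, draw]
    FD 4.5: (259.8,0) -> (264.3,0) [heading=0, draw]
    -- iteration 4/4 --
    FD 14.4: (264.3,0) -> (278.7,0) [heading=0, draw]
    FD 4.5: (278.7,0) -> (283.2,0) [heading=0, draw]
  ]
]
Final: pos=(283.2,0), heading=0, 40 segment(s) drawn

Segment lengths:
  seg 1: (0,0) -> (7.4,0), length = 7.4
  seg 2: (7.4,0) -> (-4.8,0), length = 12.2
  seg 3: (-4.8,0) -> (9.6,0), length = 14.4
  seg 4: (9.6,0) -> (14.1,0), length = 4.5
  seg 5: (14.1,0) -> (28.5,0), length = 14.4
  seg 6: (28.5,0) -> (33,0), length = 4.5
  seg 7: (33,0) -> (47.4,0), length = 14.4
  seg 8: (47.4,0) -> (51.9,0), length = 4.5
  seg 9: (51.9,0) -> (66.3,0), length = 14.4
  seg 10: (66.3,0) -> (70.8,0), length = 4.5
  seg 11: (70.8,0) -> (78.2,0), length = 7.4
  seg 12: (78.2,0) -> (66,0), length = 12.2
  seg 13: (66,0) -> (80.4,0), length = 14.4
  seg 14: (80.4,0) -> (84.9,0), length = 4.5
  seg 15: (84.9,0) -> (99.3,0), length = 14.4
  seg 16: (99.3,0) -> (103.8,0), length = 4.5
  seg 17: (103.8,0) -> (118.2,0), length = 14.4
  seg 18: (118.2,0) -> (122.7,0), length = 4.5
  seg 19: (122.7,0) -> (137.1,0), length = 14.4
  seg 20: (137.1,0) -> (141.6,0), length = 4.5
  seg 21: (141.6,0) -> (149,0), length = 7.4
  seg 22: (149,0) -> (136.8,0), length = 12.2
  seg 23: (136.8,0) -> (151.2,0), length = 14.4
  seg 24: (151.2,0) -> (155.7,0), length = 4.5
  seg 25: (155.7,0) -> (170.1,0), length = 14.4
  seg 26: (170.1,0) -> (174.6,0), length = 4.5
  seg 27: (174.6,0) -> (189,0), length = 14.4
  seg 28: (189,0) -> (193.5,0), length = 4.5
  seg 29: (193.5,0) -> (207.9,0), length = 14.4
  seg 30: (207.9,0) -> (212.4,0), length = 4.5
  seg 31: (212.4,0) -> (219.8,0), length = 7.4
  seg 32: (219.8,0) -> (207.6,0), length = 12.2
  seg 33: (207.6,0) -> (222,0), length = 14.4
  seg 34: (222,0) -> (226.5,0), length = 4.5
  seg 35: (226.5,0) -> (240.9,0), length = 14.4
  seg 36: (240.9,0) -> (245.4,0), length = 4.5
  seg 37: (245.4,0) -> (259.8,0), length = 14.4
  seg 38: (259.8,0) -> (264.3,0), length = 4.5
  seg 39: (264.3,0) -> (278.7,0), length = 14.4
  seg 40: (278.7,0) -> (283.2,0), length = 4.5
Total = 380.8

Answer: 380.8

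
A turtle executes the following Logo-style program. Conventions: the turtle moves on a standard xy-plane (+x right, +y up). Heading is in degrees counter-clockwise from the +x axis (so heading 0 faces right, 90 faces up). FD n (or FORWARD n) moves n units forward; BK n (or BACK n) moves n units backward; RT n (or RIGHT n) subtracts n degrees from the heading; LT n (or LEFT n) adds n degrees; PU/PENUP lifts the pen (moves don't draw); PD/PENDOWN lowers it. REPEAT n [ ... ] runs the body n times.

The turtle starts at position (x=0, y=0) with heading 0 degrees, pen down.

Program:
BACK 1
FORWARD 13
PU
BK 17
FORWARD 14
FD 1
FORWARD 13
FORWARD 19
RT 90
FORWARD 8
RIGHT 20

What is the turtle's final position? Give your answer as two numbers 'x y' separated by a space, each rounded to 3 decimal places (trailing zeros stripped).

Answer: 42 -8

Derivation:
Executing turtle program step by step:
Start: pos=(0,0), heading=0, pen down
BK 1: (0,0) -> (-1,0) [heading=0, draw]
FD 13: (-1,0) -> (12,0) [heading=0, draw]
PU: pen up
BK 17: (12,0) -> (-5,0) [heading=0, move]
FD 14: (-5,0) -> (9,0) [heading=0, move]
FD 1: (9,0) -> (10,0) [heading=0, move]
FD 13: (10,0) -> (23,0) [heading=0, move]
FD 19: (23,0) -> (42,0) [heading=0, move]
RT 90: heading 0 -> 270
FD 8: (42,0) -> (42,-8) [heading=270, move]
RT 20: heading 270 -> 250
Final: pos=(42,-8), heading=250, 2 segment(s) drawn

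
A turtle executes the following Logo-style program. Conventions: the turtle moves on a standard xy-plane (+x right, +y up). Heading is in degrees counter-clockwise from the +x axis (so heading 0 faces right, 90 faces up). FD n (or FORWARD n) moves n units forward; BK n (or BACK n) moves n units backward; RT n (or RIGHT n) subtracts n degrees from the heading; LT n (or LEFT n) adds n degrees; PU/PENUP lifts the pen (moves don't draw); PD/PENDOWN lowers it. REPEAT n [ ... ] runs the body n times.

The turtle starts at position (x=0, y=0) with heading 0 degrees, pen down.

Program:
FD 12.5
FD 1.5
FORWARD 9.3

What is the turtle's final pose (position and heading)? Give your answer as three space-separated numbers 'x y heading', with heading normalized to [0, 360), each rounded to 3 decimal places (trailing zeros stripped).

Answer: 23.3 0 0

Derivation:
Executing turtle program step by step:
Start: pos=(0,0), heading=0, pen down
FD 12.5: (0,0) -> (12.5,0) [heading=0, draw]
FD 1.5: (12.5,0) -> (14,0) [heading=0, draw]
FD 9.3: (14,0) -> (23.3,0) [heading=0, draw]
Final: pos=(23.3,0), heading=0, 3 segment(s) drawn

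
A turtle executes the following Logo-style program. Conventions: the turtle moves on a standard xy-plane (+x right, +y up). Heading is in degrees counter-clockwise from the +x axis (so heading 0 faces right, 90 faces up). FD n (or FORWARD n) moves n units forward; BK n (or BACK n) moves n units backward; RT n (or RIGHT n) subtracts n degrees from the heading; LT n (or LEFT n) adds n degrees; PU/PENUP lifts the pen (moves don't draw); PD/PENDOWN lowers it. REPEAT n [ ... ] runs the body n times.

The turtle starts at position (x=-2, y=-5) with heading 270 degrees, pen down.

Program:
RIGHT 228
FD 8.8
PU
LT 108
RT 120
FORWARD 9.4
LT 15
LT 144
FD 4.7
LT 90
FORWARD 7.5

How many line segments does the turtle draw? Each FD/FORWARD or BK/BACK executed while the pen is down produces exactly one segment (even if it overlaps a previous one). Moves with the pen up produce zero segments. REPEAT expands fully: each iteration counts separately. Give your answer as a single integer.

Executing turtle program step by step:
Start: pos=(-2,-5), heading=270, pen down
RT 228: heading 270 -> 42
FD 8.8: (-2,-5) -> (4.54,0.888) [heading=42, draw]
PU: pen up
LT 108: heading 42 -> 150
RT 120: heading 150 -> 30
FD 9.4: (4.54,0.888) -> (12.68,5.588) [heading=30, move]
LT 15: heading 30 -> 45
LT 144: heading 45 -> 189
FD 4.7: (12.68,5.588) -> (8.038,4.853) [heading=189, move]
LT 90: heading 189 -> 279
FD 7.5: (8.038,4.853) -> (9.211,-2.555) [heading=279, move]
Final: pos=(9.211,-2.555), heading=279, 1 segment(s) drawn
Segments drawn: 1

Answer: 1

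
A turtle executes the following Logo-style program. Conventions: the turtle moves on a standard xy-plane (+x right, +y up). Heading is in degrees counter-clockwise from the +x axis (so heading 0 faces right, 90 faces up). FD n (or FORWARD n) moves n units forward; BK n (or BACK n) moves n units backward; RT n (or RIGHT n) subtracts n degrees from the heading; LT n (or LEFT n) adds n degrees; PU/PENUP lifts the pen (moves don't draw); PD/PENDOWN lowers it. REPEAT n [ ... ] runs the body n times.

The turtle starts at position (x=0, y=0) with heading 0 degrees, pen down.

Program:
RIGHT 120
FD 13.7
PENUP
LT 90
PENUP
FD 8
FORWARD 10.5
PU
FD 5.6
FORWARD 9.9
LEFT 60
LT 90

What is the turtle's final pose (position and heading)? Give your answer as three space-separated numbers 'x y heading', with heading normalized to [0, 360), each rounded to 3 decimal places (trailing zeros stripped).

Answer: 22.595 -28.865 120

Derivation:
Executing turtle program step by step:
Start: pos=(0,0), heading=0, pen down
RT 120: heading 0 -> 240
FD 13.7: (0,0) -> (-6.85,-11.865) [heading=240, draw]
PU: pen up
LT 90: heading 240 -> 330
PU: pen up
FD 8: (-6.85,-11.865) -> (0.078,-15.865) [heading=330, move]
FD 10.5: (0.078,-15.865) -> (9.171,-21.115) [heading=330, move]
PU: pen up
FD 5.6: (9.171,-21.115) -> (14.021,-23.915) [heading=330, move]
FD 9.9: (14.021,-23.915) -> (22.595,-28.865) [heading=330, move]
LT 60: heading 330 -> 30
LT 90: heading 30 -> 120
Final: pos=(22.595,-28.865), heading=120, 1 segment(s) drawn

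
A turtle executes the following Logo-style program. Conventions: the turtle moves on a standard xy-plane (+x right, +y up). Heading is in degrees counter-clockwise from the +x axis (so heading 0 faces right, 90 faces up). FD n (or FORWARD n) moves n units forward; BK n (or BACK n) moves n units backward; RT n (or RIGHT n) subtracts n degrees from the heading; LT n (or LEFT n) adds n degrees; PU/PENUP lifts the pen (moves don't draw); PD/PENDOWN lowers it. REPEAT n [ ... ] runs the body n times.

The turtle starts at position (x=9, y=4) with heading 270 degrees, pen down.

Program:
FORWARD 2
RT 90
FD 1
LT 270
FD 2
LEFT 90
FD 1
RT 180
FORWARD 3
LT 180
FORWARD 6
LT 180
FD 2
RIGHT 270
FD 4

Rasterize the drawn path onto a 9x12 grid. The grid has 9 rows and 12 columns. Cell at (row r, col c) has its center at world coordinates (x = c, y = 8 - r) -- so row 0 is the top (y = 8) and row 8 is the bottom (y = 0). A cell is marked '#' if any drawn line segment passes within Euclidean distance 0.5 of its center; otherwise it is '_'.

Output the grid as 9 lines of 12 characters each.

Answer: ______#_____
______#_____
______#_____
______#_____
____#######_
________##__
________##__
____________
____________

Derivation:
Segment 0: (9,4) -> (9,2)
Segment 1: (9,2) -> (8,2)
Segment 2: (8,2) -> (8,4)
Segment 3: (8,4) -> (7,4)
Segment 4: (7,4) -> (10,4)
Segment 5: (10,4) -> (4,4)
Segment 6: (4,4) -> (6,4)
Segment 7: (6,4) -> (6,8)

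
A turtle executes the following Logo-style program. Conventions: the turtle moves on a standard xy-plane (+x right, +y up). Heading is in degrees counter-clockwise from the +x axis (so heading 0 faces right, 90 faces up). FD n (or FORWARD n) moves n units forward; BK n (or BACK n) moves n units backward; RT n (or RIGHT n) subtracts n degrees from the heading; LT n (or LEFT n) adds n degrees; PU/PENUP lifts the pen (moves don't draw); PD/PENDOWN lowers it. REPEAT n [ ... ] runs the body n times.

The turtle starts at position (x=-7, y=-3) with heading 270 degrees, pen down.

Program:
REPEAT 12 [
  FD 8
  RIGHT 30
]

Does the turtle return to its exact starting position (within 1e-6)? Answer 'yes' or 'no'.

Executing turtle program step by step:
Start: pos=(-7,-3), heading=270, pen down
REPEAT 12 [
  -- iteration 1/12 --
  FD 8: (-7,-3) -> (-7,-11) [heading=270, draw]
  RT 30: heading 270 -> 240
  -- iteration 2/12 --
  FD 8: (-7,-11) -> (-11,-17.928) [heading=240, draw]
  RT 30: heading 240 -> 210
  -- iteration 3/12 --
  FD 8: (-11,-17.928) -> (-17.928,-21.928) [heading=210, draw]
  RT 30: heading 210 -> 180
  -- iteration 4/12 --
  FD 8: (-17.928,-21.928) -> (-25.928,-21.928) [heading=180, draw]
  RT 30: heading 180 -> 150
  -- iteration 5/12 --
  FD 8: (-25.928,-21.928) -> (-32.856,-17.928) [heading=150, draw]
  RT 30: heading 150 -> 120
  -- iteration 6/12 --
  FD 8: (-32.856,-17.928) -> (-36.856,-11) [heading=120, draw]
  RT 30: heading 120 -> 90
  -- iteration 7/12 --
  FD 8: (-36.856,-11) -> (-36.856,-3) [heading=90, draw]
  RT 30: heading 90 -> 60
  -- iteration 8/12 --
  FD 8: (-36.856,-3) -> (-32.856,3.928) [heading=60, draw]
  RT 30: heading 60 -> 30
  -- iteration 9/12 --
  FD 8: (-32.856,3.928) -> (-25.928,7.928) [heading=30, draw]
  RT 30: heading 30 -> 0
  -- iteration 10/12 --
  FD 8: (-25.928,7.928) -> (-17.928,7.928) [heading=0, draw]
  RT 30: heading 0 -> 330
  -- iteration 11/12 --
  FD 8: (-17.928,7.928) -> (-11,3.928) [heading=330, draw]
  RT 30: heading 330 -> 300
  -- iteration 12/12 --
  FD 8: (-11,3.928) -> (-7,-3) [heading=300, draw]
  RT 30: heading 300 -> 270
]
Final: pos=(-7,-3), heading=270, 12 segment(s) drawn

Start position: (-7, -3)
Final position: (-7, -3)
Distance = 0; < 1e-6 -> CLOSED

Answer: yes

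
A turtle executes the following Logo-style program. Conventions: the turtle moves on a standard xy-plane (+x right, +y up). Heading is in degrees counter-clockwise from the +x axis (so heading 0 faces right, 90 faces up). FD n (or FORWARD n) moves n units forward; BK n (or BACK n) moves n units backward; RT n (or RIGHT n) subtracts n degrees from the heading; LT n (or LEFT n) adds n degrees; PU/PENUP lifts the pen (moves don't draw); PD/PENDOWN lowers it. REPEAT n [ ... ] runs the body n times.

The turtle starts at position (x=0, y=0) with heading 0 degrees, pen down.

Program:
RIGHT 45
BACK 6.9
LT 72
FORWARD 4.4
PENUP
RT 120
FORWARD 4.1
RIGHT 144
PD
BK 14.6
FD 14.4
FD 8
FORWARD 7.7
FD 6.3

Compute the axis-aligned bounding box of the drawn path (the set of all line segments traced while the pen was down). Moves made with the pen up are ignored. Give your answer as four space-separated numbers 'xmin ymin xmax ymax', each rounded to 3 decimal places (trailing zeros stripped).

Answer: -13.046 -9.462 6.779 21.065

Derivation:
Executing turtle program step by step:
Start: pos=(0,0), heading=0, pen down
RT 45: heading 0 -> 315
BK 6.9: (0,0) -> (-4.879,4.879) [heading=315, draw]
LT 72: heading 315 -> 27
FD 4.4: (-4.879,4.879) -> (-0.959,6.877) [heading=27, draw]
PU: pen up
RT 120: heading 27 -> 267
FD 4.1: (-0.959,6.877) -> (-1.173,2.782) [heading=267, move]
RT 144: heading 267 -> 123
PD: pen down
BK 14.6: (-1.173,2.782) -> (6.779,-9.462) [heading=123, draw]
FD 14.4: (6.779,-9.462) -> (-1.064,2.614) [heading=123, draw]
FD 8: (-1.064,2.614) -> (-5.421,9.324) [heading=123, draw]
FD 7.7: (-5.421,9.324) -> (-9.615,15.782) [heading=123, draw]
FD 6.3: (-9.615,15.782) -> (-13.046,21.065) [heading=123, draw]
Final: pos=(-13.046,21.065), heading=123, 7 segment(s) drawn

Segment endpoints: x in {-13.046, -9.615, -5.421, -4.879, -1.173, -1.064, -0.959, 0, 6.779}, y in {-9.462, 0, 2.614, 2.782, 4.879, 6.877, 9.324, 15.782, 21.065}
xmin=-13.046, ymin=-9.462, xmax=6.779, ymax=21.065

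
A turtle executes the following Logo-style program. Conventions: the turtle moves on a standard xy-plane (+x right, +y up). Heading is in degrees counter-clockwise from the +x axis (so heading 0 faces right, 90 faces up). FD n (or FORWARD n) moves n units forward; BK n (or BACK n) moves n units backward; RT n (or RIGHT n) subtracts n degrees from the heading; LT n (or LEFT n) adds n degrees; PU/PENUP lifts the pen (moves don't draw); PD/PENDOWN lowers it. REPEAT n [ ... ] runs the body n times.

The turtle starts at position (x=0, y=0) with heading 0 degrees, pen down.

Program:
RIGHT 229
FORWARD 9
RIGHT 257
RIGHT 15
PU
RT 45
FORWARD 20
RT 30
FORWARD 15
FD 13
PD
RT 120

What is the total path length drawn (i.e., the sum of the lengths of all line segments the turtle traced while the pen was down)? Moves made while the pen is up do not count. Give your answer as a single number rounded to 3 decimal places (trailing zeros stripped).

Answer: 9

Derivation:
Executing turtle program step by step:
Start: pos=(0,0), heading=0, pen down
RT 229: heading 0 -> 131
FD 9: (0,0) -> (-5.905,6.792) [heading=131, draw]
RT 257: heading 131 -> 234
RT 15: heading 234 -> 219
PU: pen up
RT 45: heading 219 -> 174
FD 20: (-5.905,6.792) -> (-25.795,8.883) [heading=174, move]
RT 30: heading 174 -> 144
FD 15: (-25.795,8.883) -> (-37.93,17.7) [heading=144, move]
FD 13: (-37.93,17.7) -> (-48.447,25.341) [heading=144, move]
PD: pen down
RT 120: heading 144 -> 24
Final: pos=(-48.447,25.341), heading=24, 1 segment(s) drawn

Segment lengths:
  seg 1: (0,0) -> (-5.905,6.792), length = 9
Total = 9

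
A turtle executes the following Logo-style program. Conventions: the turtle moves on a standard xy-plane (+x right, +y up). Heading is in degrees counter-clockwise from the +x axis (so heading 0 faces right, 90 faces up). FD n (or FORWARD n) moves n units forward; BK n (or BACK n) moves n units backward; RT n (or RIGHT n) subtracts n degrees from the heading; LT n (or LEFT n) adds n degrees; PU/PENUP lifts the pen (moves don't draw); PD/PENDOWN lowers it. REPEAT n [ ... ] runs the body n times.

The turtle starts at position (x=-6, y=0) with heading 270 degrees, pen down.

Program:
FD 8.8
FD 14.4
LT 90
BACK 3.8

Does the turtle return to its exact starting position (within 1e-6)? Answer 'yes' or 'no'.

Executing turtle program step by step:
Start: pos=(-6,0), heading=270, pen down
FD 8.8: (-6,0) -> (-6,-8.8) [heading=270, draw]
FD 14.4: (-6,-8.8) -> (-6,-23.2) [heading=270, draw]
LT 90: heading 270 -> 0
BK 3.8: (-6,-23.2) -> (-9.8,-23.2) [heading=0, draw]
Final: pos=(-9.8,-23.2), heading=0, 3 segment(s) drawn

Start position: (-6, 0)
Final position: (-9.8, -23.2)
Distance = 23.509; >= 1e-6 -> NOT closed

Answer: no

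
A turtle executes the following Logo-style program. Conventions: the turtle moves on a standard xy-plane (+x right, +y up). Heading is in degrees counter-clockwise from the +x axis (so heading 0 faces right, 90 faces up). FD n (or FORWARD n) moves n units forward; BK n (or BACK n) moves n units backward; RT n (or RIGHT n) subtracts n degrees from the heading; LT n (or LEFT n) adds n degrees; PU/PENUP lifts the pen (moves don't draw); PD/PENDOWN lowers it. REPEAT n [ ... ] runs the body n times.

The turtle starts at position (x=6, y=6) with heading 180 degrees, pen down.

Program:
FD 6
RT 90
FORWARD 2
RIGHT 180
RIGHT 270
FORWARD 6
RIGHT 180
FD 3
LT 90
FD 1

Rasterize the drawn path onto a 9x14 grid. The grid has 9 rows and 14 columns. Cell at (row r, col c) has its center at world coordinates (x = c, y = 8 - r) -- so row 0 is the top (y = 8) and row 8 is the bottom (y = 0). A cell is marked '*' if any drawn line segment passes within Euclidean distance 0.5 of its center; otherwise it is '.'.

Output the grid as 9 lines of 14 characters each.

Answer: *******.......
*..*..........
*******.......
..............
..............
..............
..............
..............
..............

Derivation:
Segment 0: (6,6) -> (0,6)
Segment 1: (0,6) -> (0,8)
Segment 2: (0,8) -> (6,8)
Segment 3: (6,8) -> (3,8)
Segment 4: (3,8) -> (3,7)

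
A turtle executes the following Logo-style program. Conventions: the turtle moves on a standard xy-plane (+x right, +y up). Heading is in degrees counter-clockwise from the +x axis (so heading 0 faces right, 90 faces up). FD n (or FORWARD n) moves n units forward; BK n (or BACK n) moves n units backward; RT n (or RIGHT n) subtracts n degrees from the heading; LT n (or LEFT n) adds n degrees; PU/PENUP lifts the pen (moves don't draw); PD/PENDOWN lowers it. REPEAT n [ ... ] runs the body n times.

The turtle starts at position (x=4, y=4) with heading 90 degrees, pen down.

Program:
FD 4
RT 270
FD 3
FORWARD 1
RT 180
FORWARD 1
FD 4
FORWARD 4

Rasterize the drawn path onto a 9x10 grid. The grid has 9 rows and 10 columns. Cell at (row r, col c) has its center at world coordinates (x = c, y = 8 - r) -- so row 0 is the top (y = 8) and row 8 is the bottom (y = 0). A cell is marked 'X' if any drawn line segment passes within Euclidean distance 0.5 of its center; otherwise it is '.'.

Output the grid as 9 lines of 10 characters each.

Answer: XXXXXXXXXX
....X.....
....X.....
....X.....
....X.....
..........
..........
..........
..........

Derivation:
Segment 0: (4,4) -> (4,8)
Segment 1: (4,8) -> (1,8)
Segment 2: (1,8) -> (0,8)
Segment 3: (0,8) -> (1,8)
Segment 4: (1,8) -> (5,8)
Segment 5: (5,8) -> (9,8)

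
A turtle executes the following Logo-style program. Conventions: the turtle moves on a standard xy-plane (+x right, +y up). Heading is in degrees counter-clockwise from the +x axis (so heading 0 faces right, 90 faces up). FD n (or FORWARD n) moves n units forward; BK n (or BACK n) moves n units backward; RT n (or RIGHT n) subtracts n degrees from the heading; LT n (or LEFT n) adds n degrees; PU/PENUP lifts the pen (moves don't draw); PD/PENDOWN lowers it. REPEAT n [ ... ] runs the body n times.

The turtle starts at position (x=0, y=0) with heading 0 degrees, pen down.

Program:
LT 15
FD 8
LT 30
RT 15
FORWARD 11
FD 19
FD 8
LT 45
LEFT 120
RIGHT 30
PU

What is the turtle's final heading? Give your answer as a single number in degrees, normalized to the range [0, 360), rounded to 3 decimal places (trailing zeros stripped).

Answer: 165

Derivation:
Executing turtle program step by step:
Start: pos=(0,0), heading=0, pen down
LT 15: heading 0 -> 15
FD 8: (0,0) -> (7.727,2.071) [heading=15, draw]
LT 30: heading 15 -> 45
RT 15: heading 45 -> 30
FD 11: (7.727,2.071) -> (17.254,7.571) [heading=30, draw]
FD 19: (17.254,7.571) -> (33.708,17.071) [heading=30, draw]
FD 8: (33.708,17.071) -> (40.636,21.071) [heading=30, draw]
LT 45: heading 30 -> 75
LT 120: heading 75 -> 195
RT 30: heading 195 -> 165
PU: pen up
Final: pos=(40.636,21.071), heading=165, 4 segment(s) drawn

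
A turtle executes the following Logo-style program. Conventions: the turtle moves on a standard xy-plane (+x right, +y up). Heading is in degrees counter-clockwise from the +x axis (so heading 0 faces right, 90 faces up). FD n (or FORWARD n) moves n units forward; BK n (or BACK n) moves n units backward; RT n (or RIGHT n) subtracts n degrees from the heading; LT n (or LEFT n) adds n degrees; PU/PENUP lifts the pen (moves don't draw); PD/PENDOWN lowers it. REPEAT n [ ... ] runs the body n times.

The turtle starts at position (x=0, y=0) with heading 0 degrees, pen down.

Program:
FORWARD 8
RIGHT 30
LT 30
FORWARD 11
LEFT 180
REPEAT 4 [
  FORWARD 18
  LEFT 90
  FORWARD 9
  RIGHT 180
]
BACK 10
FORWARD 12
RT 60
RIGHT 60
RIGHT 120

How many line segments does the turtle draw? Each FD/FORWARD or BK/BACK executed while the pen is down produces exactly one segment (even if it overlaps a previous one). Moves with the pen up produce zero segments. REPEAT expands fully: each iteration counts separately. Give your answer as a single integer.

Executing turtle program step by step:
Start: pos=(0,0), heading=0, pen down
FD 8: (0,0) -> (8,0) [heading=0, draw]
RT 30: heading 0 -> 330
LT 30: heading 330 -> 0
FD 11: (8,0) -> (19,0) [heading=0, draw]
LT 180: heading 0 -> 180
REPEAT 4 [
  -- iteration 1/4 --
  FD 18: (19,0) -> (1,0) [heading=180, draw]
  LT 90: heading 180 -> 270
  FD 9: (1,0) -> (1,-9) [heading=270, draw]
  RT 180: heading 270 -> 90
  -- iteration 2/4 --
  FD 18: (1,-9) -> (1,9) [heading=90, draw]
  LT 90: heading 90 -> 180
  FD 9: (1,9) -> (-8,9) [heading=180, draw]
  RT 180: heading 180 -> 0
  -- iteration 3/4 --
  FD 18: (-8,9) -> (10,9) [heading=0, draw]
  LT 90: heading 0 -> 90
  FD 9: (10,9) -> (10,18) [heading=90, draw]
  RT 180: heading 90 -> 270
  -- iteration 4/4 --
  FD 18: (10,18) -> (10,0) [heading=270, draw]
  LT 90: heading 270 -> 0
  FD 9: (10,0) -> (19,0) [heading=0, draw]
  RT 180: heading 0 -> 180
]
BK 10: (19,0) -> (29,0) [heading=180, draw]
FD 12: (29,0) -> (17,0) [heading=180, draw]
RT 60: heading 180 -> 120
RT 60: heading 120 -> 60
RT 120: heading 60 -> 300
Final: pos=(17,0), heading=300, 12 segment(s) drawn
Segments drawn: 12

Answer: 12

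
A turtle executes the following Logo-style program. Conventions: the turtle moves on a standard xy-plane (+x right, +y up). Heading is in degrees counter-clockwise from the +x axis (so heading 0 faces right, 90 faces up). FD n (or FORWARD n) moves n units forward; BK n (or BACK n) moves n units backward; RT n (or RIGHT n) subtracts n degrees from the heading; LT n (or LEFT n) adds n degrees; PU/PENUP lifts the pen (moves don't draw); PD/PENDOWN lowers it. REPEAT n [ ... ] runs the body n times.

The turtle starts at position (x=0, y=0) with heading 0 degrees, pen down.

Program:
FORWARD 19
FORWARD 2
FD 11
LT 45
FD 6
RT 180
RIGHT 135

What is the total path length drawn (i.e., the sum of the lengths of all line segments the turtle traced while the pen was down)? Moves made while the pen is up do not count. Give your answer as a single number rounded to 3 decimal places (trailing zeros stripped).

Executing turtle program step by step:
Start: pos=(0,0), heading=0, pen down
FD 19: (0,0) -> (19,0) [heading=0, draw]
FD 2: (19,0) -> (21,0) [heading=0, draw]
FD 11: (21,0) -> (32,0) [heading=0, draw]
LT 45: heading 0 -> 45
FD 6: (32,0) -> (36.243,4.243) [heading=45, draw]
RT 180: heading 45 -> 225
RT 135: heading 225 -> 90
Final: pos=(36.243,4.243), heading=90, 4 segment(s) drawn

Segment lengths:
  seg 1: (0,0) -> (19,0), length = 19
  seg 2: (19,0) -> (21,0), length = 2
  seg 3: (21,0) -> (32,0), length = 11
  seg 4: (32,0) -> (36.243,4.243), length = 6
Total = 38

Answer: 38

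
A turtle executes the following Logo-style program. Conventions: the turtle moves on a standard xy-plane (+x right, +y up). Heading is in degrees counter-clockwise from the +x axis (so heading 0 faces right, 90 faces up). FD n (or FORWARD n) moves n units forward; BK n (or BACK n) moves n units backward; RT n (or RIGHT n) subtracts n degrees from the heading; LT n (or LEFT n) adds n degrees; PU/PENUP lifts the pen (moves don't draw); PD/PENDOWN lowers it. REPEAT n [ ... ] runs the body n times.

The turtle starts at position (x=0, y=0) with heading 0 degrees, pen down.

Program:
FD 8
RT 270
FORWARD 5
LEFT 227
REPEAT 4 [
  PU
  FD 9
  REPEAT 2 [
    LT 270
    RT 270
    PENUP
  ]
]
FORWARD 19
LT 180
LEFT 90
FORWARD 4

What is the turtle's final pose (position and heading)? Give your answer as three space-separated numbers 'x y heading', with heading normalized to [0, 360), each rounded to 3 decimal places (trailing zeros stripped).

Executing turtle program step by step:
Start: pos=(0,0), heading=0, pen down
FD 8: (0,0) -> (8,0) [heading=0, draw]
RT 270: heading 0 -> 90
FD 5: (8,0) -> (8,5) [heading=90, draw]
LT 227: heading 90 -> 317
REPEAT 4 [
  -- iteration 1/4 --
  PU: pen up
  FD 9: (8,5) -> (14.582,-1.138) [heading=317, move]
  REPEAT 2 [
    -- iteration 1/2 --
    LT 270: heading 317 -> 227
    RT 270: heading 227 -> 317
    PU: pen up
    -- iteration 2/2 --
    LT 270: heading 317 -> 227
    RT 270: heading 227 -> 317
    PU: pen up
  ]
  -- iteration 2/4 --
  PU: pen up
  FD 9: (14.582,-1.138) -> (21.164,-7.276) [heading=317, move]
  REPEAT 2 [
    -- iteration 1/2 --
    LT 270: heading 317 -> 227
    RT 270: heading 227 -> 317
    PU: pen up
    -- iteration 2/2 --
    LT 270: heading 317 -> 227
    RT 270: heading 227 -> 317
    PU: pen up
  ]
  -- iteration 3/4 --
  PU: pen up
  FD 9: (21.164,-7.276) -> (27.747,-13.414) [heading=317, move]
  REPEAT 2 [
    -- iteration 1/2 --
    LT 270: heading 317 -> 227
    RT 270: heading 227 -> 317
    PU: pen up
    -- iteration 2/2 --
    LT 270: heading 317 -> 227
    RT 270: heading 227 -> 317
    PU: pen up
  ]
  -- iteration 4/4 --
  PU: pen up
  FD 9: (27.747,-13.414) -> (34.329,-19.552) [heading=317, move]
  REPEAT 2 [
    -- iteration 1/2 --
    LT 270: heading 317 -> 227
    RT 270: heading 227 -> 317
    PU: pen up
    -- iteration 2/2 --
    LT 270: heading 317 -> 227
    RT 270: heading 227 -> 317
    PU: pen up
  ]
]
FD 19: (34.329,-19.552) -> (48.224,-32.51) [heading=317, move]
LT 180: heading 317 -> 137
LT 90: heading 137 -> 227
FD 4: (48.224,-32.51) -> (45.496,-35.435) [heading=227, move]
Final: pos=(45.496,-35.435), heading=227, 2 segment(s) drawn

Answer: 45.496 -35.435 227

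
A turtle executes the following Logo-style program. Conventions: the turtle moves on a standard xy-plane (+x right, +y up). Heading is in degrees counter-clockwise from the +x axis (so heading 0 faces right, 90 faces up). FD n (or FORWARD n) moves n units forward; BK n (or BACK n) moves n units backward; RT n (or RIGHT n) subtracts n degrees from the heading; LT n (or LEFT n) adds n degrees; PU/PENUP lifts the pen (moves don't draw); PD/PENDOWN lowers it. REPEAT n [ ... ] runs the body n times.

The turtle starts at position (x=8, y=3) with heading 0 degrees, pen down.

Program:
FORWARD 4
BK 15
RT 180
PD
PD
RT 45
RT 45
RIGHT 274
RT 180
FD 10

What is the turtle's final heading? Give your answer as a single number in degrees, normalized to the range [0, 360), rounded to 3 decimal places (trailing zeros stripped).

Answer: 356

Derivation:
Executing turtle program step by step:
Start: pos=(8,3), heading=0, pen down
FD 4: (8,3) -> (12,3) [heading=0, draw]
BK 15: (12,3) -> (-3,3) [heading=0, draw]
RT 180: heading 0 -> 180
PD: pen down
PD: pen down
RT 45: heading 180 -> 135
RT 45: heading 135 -> 90
RT 274: heading 90 -> 176
RT 180: heading 176 -> 356
FD 10: (-3,3) -> (6.976,2.302) [heading=356, draw]
Final: pos=(6.976,2.302), heading=356, 3 segment(s) drawn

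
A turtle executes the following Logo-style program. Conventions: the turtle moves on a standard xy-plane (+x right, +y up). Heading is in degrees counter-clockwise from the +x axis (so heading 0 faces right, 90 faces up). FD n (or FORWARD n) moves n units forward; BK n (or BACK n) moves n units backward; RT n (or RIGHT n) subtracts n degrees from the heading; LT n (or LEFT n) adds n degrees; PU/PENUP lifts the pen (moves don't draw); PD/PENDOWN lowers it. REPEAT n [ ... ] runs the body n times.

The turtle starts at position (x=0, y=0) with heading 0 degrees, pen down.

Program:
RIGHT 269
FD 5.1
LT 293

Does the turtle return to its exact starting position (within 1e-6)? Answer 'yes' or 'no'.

Executing turtle program step by step:
Start: pos=(0,0), heading=0, pen down
RT 269: heading 0 -> 91
FD 5.1: (0,0) -> (-0.089,5.099) [heading=91, draw]
LT 293: heading 91 -> 24
Final: pos=(-0.089,5.099), heading=24, 1 segment(s) drawn

Start position: (0, 0)
Final position: (-0.089, 5.099)
Distance = 5.1; >= 1e-6 -> NOT closed

Answer: no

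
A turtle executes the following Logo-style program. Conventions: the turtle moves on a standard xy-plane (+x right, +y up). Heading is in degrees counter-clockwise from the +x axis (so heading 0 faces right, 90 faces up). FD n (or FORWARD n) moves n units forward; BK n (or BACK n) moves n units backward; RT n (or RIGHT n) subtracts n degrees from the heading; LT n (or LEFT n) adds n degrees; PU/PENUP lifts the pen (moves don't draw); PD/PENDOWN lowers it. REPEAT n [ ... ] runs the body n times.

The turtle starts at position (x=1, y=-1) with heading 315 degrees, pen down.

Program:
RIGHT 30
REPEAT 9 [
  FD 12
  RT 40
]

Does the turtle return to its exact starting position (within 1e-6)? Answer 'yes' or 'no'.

Executing turtle program step by step:
Start: pos=(1,-1), heading=315, pen down
RT 30: heading 315 -> 285
REPEAT 9 [
  -- iteration 1/9 --
  FD 12: (1,-1) -> (4.106,-12.591) [heading=285, draw]
  RT 40: heading 285 -> 245
  -- iteration 2/9 --
  FD 12: (4.106,-12.591) -> (-0.966,-23.467) [heading=245, draw]
  RT 40: heading 245 -> 205
  -- iteration 3/9 --
  FD 12: (-0.966,-23.467) -> (-11.841,-28.538) [heading=205, draw]
  RT 40: heading 205 -> 165
  -- iteration 4/9 --
  FD 12: (-11.841,-28.538) -> (-23.432,-25.432) [heading=165, draw]
  RT 40: heading 165 -> 125
  -- iteration 5/9 --
  FD 12: (-23.432,-25.432) -> (-30.315,-15.603) [heading=125, draw]
  RT 40: heading 125 -> 85
  -- iteration 6/9 --
  FD 12: (-30.315,-15.603) -> (-29.269,-3.648) [heading=85, draw]
  RT 40: heading 85 -> 45
  -- iteration 7/9 --
  FD 12: (-29.269,-3.648) -> (-20.784,4.837) [heading=45, draw]
  RT 40: heading 45 -> 5
  -- iteration 8/9 --
  FD 12: (-20.784,4.837) -> (-8.83,5.883) [heading=5, draw]
  RT 40: heading 5 -> 325
  -- iteration 9/9 --
  FD 12: (-8.83,5.883) -> (1,-1) [heading=325, draw]
  RT 40: heading 325 -> 285
]
Final: pos=(1,-1), heading=285, 9 segment(s) drawn

Start position: (1, -1)
Final position: (1, -1)
Distance = 0; < 1e-6 -> CLOSED

Answer: yes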